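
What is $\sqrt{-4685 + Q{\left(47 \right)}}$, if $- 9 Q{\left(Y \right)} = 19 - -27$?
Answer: $\frac{i \sqrt{42211}}{3} \approx 68.484 i$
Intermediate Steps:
$Q{\left(Y \right)} = - \frac{46}{9}$ ($Q{\left(Y \right)} = - \frac{19 - -27}{9} = - \frac{19 + 27}{9} = \left(- \frac{1}{9}\right) 46 = - \frac{46}{9}$)
$\sqrt{-4685 + Q{\left(47 \right)}} = \sqrt{-4685 - \frac{46}{9}} = \sqrt{- \frac{42211}{9}} = \frac{i \sqrt{42211}}{3}$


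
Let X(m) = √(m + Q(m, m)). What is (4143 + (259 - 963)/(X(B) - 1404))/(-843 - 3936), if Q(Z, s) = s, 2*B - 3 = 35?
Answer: -123751195/142731207 - 32*√38/428193621 ≈ -0.86702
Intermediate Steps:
B = 19 (B = 3/2 + (½)*35 = 3/2 + 35/2 = 19)
X(m) = √2*√m (X(m) = √(m + m) = √(2*m) = √2*√m)
(4143 + (259 - 963)/(X(B) - 1404))/(-843 - 3936) = (4143 + (259 - 963)/(√2*√19 - 1404))/(-843 - 3936) = (4143 - 704/(√38 - 1404))/(-4779) = (4143 - 704/(-1404 + √38))*(-1/4779) = -1381/1593 + 704/(4779*(-1404 + √38))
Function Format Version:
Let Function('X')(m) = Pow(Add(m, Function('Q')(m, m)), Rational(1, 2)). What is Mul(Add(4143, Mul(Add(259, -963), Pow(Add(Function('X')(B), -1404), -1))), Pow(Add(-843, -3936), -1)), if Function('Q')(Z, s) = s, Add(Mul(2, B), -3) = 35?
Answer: Add(Rational(-123751195, 142731207), Mul(Rational(-32, 428193621), Pow(38, Rational(1, 2)))) ≈ -0.86702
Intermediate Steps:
B = 19 (B = Add(Rational(3, 2), Mul(Rational(1, 2), 35)) = Add(Rational(3, 2), Rational(35, 2)) = 19)
Function('X')(m) = Mul(Pow(2, Rational(1, 2)), Pow(m, Rational(1, 2))) (Function('X')(m) = Pow(Add(m, m), Rational(1, 2)) = Pow(Mul(2, m), Rational(1, 2)) = Mul(Pow(2, Rational(1, 2)), Pow(m, Rational(1, 2))))
Mul(Add(4143, Mul(Add(259, -963), Pow(Add(Function('X')(B), -1404), -1))), Pow(Add(-843, -3936), -1)) = Mul(Add(4143, Mul(Add(259, -963), Pow(Add(Mul(Pow(2, Rational(1, 2)), Pow(19, Rational(1, 2))), -1404), -1))), Pow(Add(-843, -3936), -1)) = Mul(Add(4143, Mul(-704, Pow(Add(Pow(38, Rational(1, 2)), -1404), -1))), Pow(-4779, -1)) = Mul(Add(4143, Mul(-704, Pow(Add(-1404, Pow(38, Rational(1, 2))), -1))), Rational(-1, 4779)) = Add(Rational(-1381, 1593), Mul(Rational(704, 4779), Pow(Add(-1404, Pow(38, Rational(1, 2))), -1)))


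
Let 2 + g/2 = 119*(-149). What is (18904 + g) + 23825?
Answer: 7263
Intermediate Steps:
g = -35466 (g = -4 + 2*(119*(-149)) = -4 + 2*(-17731) = -4 - 35462 = -35466)
(18904 + g) + 23825 = (18904 - 35466) + 23825 = -16562 + 23825 = 7263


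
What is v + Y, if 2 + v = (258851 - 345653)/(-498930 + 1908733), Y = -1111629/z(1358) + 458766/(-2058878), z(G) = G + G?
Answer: -1622318552315593469/3941747613444172 ≈ -411.57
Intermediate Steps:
z(G) = 2*G
Y = -1144977250359/2795956324 (Y = -1111629/(2*1358) + 458766/(-2058878) = -1111629/2716 + 458766*(-1/2058878) = -1111629*1/2716 - 229383/1029439 = -1111629/2716 - 229383/1029439 = -1144977250359/2795956324 ≈ -409.51)
v = -2906408/1409803 (v = -2 + (258851 - 345653)/(-498930 + 1908733) = -2 - 86802/1409803 = -2906408/1409803 ≈ -2.0616)
v + Y = -2906408/1409803 - 1144977250359/2795956324 = -1622318552315593469/3941747613444172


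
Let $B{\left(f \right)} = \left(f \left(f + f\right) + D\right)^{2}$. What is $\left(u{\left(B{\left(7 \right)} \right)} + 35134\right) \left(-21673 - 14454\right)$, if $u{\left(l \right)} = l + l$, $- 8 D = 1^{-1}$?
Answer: $- \frac{62766218879}{32} \approx -1.9614 \cdot 10^{9}$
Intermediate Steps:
$D = - \frac{1}{8}$ ($D = - \frac{1}{8 \cdot 1} = \left(- \frac{1}{8}\right) 1 = - \frac{1}{8} \approx -0.125$)
$B{\left(f \right)} = \left(- \frac{1}{8} + 2 f^{2}\right)^{2}$ ($B{\left(f \right)} = \left(f \left(f + f\right) - \frac{1}{8}\right)^{2} = \left(f 2 f - \frac{1}{8}\right)^{2} = \left(2 f^{2} - \frac{1}{8}\right)^{2} = \left(- \frac{1}{8} + 2 f^{2}\right)^{2}$)
$u{\left(l \right)} = 2 l$
$\left(u{\left(B{\left(7 \right)} \right)} + 35134\right) \left(-21673 - 14454\right) = \left(2 \frac{\left(-1 + 16 \cdot 7^{2}\right)^{2}}{64} + 35134\right) \left(-21673 - 14454\right) = \left(2 \frac{\left(-1 + 16 \cdot 49\right)^{2}}{64} + 35134\right) \left(-36127\right) = \left(2 \frac{\left(-1 + 784\right)^{2}}{64} + 35134\right) \left(-36127\right) = \left(2 \frac{783^{2}}{64} + 35134\right) \left(-36127\right) = \left(2 \cdot \frac{1}{64} \cdot 613089 + 35134\right) \left(-36127\right) = \left(2 \cdot \frac{613089}{64} + 35134\right) \left(-36127\right) = \left(\frac{613089}{32} + 35134\right) \left(-36127\right) = \frac{1737377}{32} \left(-36127\right) = - \frac{62766218879}{32}$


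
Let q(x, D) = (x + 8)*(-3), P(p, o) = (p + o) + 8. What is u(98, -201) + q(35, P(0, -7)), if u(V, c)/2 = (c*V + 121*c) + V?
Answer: -87971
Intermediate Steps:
u(V, c) = 2*V + 242*c + 2*V*c (u(V, c) = 2*((c*V + 121*c) + V) = 2*((V*c + 121*c) + V) = 2*((121*c + V*c) + V) = 2*(V + 121*c + V*c) = 2*V + 242*c + 2*V*c)
P(p, o) = 8 + o + p (P(p, o) = (o + p) + 8 = 8 + o + p)
q(x, D) = -24 - 3*x (q(x, D) = (8 + x)*(-3) = -24 - 3*x)
u(98, -201) + q(35, P(0, -7)) = (2*98 + 242*(-201) + 2*98*(-201)) + (-24 - 3*35) = (196 - 48642 - 39396) + (-24 - 105) = -87842 - 129 = -87971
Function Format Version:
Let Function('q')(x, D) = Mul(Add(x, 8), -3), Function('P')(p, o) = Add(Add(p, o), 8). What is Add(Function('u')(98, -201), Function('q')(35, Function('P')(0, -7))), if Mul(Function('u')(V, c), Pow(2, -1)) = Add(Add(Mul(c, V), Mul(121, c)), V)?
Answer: -87971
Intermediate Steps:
Function('u')(V, c) = Add(Mul(2, V), Mul(242, c), Mul(2, V, c)) (Function('u')(V, c) = Mul(2, Add(Add(Mul(c, V), Mul(121, c)), V)) = Mul(2, Add(Add(Mul(V, c), Mul(121, c)), V)) = Mul(2, Add(Add(Mul(121, c), Mul(V, c)), V)) = Mul(2, Add(V, Mul(121, c), Mul(V, c))) = Add(Mul(2, V), Mul(242, c), Mul(2, V, c)))
Function('P')(p, o) = Add(8, o, p) (Function('P')(p, o) = Add(Add(o, p), 8) = Add(8, o, p))
Function('q')(x, D) = Add(-24, Mul(-3, x)) (Function('q')(x, D) = Mul(Add(8, x), -3) = Add(-24, Mul(-3, x)))
Add(Function('u')(98, -201), Function('q')(35, Function('P')(0, -7))) = Add(Add(Mul(2, 98), Mul(242, -201), Mul(2, 98, -201)), Add(-24, Mul(-3, 35))) = Add(Add(196, -48642, -39396), Add(-24, -105)) = Add(-87842, -129) = -87971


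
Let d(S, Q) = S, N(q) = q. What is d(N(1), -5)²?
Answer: 1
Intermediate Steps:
d(N(1), -5)² = 1² = 1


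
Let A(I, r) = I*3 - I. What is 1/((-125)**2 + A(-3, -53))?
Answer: 1/15619 ≈ 6.4025e-5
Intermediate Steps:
A(I, r) = 2*I (A(I, r) = 3*I - I = 2*I)
1/((-125)**2 + A(-3, -53)) = 1/((-125)**2 + 2*(-3)) = 1/(15625 - 6) = 1/15619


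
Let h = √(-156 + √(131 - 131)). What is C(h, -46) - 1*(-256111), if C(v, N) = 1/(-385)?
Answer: 98602734/385 ≈ 2.5611e+5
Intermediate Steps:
h = 2*I*√39 (h = √(-156 + √0) = √(-156 + 0) = √(-156) = 2*I*√39 ≈ 12.49*I)
C(v, N) = -1/385
C(h, -46) - 1*(-256111) = -1/385 - 1*(-256111) = -1/385 + 256111 = 98602734/385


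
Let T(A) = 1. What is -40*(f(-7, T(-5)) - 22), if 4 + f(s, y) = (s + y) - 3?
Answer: 1400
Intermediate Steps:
f(s, y) = -7 + s + y (f(s, y) = -4 + ((s + y) - 3) = -4 + (-3 + s + y) = -7 + s + y)
-40*(f(-7, T(-5)) - 22) = -40*((-7 - 7 + 1) - 22) = -40*(-13 - 22) = -40*(-35) = 1400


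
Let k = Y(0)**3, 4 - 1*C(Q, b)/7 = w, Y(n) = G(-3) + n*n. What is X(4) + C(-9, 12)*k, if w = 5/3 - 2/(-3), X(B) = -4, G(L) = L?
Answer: -319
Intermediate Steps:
Y(n) = -3 + n**2 (Y(n) = -3 + n*n = -3 + n**2)
w = 7/3 (w = 5*(1/3) - 2*(-1/3) = 5/3 + 2/3 = 7/3 ≈ 2.3333)
C(Q, b) = 35/3 (C(Q, b) = 28 - 7*7/3 = 28 - 49/3 = 35/3)
k = -27 (k = (-3 + 0**2)**3 = (-3 + 0)**3 = (-3)**3 = -27)
X(4) + C(-9, 12)*k = -4 + (35/3)*(-27) = -4 - 315 = -319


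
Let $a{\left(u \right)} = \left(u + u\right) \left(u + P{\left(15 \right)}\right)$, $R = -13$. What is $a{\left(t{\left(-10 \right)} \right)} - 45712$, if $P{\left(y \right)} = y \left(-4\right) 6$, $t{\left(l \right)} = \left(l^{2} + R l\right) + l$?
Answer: $-107312$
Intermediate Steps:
$t{\left(l \right)} = l^{2} - 12 l$ ($t{\left(l \right)} = \left(l^{2} - 13 l\right) + l = l^{2} - 12 l$)
$P{\left(y \right)} = - 24 y$ ($P{\left(y \right)} = - 4 y 6 = - 24 y$)
$a{\left(u \right)} = 2 u \left(-360 + u\right)$ ($a{\left(u \right)} = \left(u + u\right) \left(u - 360\right) = 2 u \left(u - 360\right) = 2 u \left(-360 + u\right)$)
$a{\left(t{\left(-10 \right)} \right)} - 45712 = 2 \left(- 10 \left(-12 - 10\right)\right) \left(-360 - 10 \left(-12 - 10\right)\right) - 45712 = 2 \left(\left(-10\right) \left(-22\right)\right) \left(-360 - -220\right) - 45712 = 2 \cdot 220 \left(-360 + 220\right) - 45712 = 2 \cdot 220 \left(-140\right) - 45712 = -61600 - 45712 = -107312$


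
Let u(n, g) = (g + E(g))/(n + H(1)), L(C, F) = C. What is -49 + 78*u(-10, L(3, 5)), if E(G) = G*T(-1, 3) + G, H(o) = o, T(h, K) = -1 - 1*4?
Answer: 29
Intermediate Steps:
T(h, K) = -5 (T(h, K) = -1 - 4 = -5)
E(G) = -4*G (E(G) = G*(-5) + G = -5*G + G = -4*G)
u(n, g) = -3*g/(1 + n) (u(n, g) = (g - 4*g)/(n + 1) = (-3*g)/(1 + n) = -3*g/(1 + n))
-49 + 78*u(-10, L(3, 5)) = -49 + 78*(-3*3/(1 - 10)) = -49 + 78*(-3*3/(-9)) = -49 + 78*(-3*3*(-⅑)) = -49 + 78*1 = -49 + 78 = 29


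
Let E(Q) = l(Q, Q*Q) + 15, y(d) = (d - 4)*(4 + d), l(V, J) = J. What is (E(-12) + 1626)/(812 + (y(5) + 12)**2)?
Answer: 255/179 ≈ 1.4246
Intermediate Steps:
y(d) = (-4 + d)*(4 + d)
E(Q) = 15 + Q**2 (E(Q) = Q*Q + 15 = Q**2 + 15 = 15 + Q**2)
(E(-12) + 1626)/(812 + (y(5) + 12)**2) = ((15 + (-12)**2) + 1626)/(812 + ((-16 + 5**2) + 12)**2) = ((15 + 144) + 1626)/(812 + ((-16 + 25) + 12)**2) = (159 + 1626)/(812 + (9 + 12)**2) = 1785/(812 + 21**2) = 1785/(812 + 441) = 1785/1253 = 1785*(1/1253) = 255/179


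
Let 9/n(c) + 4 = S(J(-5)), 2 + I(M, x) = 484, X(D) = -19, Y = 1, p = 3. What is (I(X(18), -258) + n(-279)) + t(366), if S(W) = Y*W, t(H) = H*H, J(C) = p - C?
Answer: 537761/4 ≈ 1.3444e+5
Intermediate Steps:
I(M, x) = 482 (I(M, x) = -2 + 484 = 482)
J(C) = 3 - C
t(H) = H²
S(W) = W (S(W) = 1*W = W)
n(c) = 9/4 (n(c) = 9/(-4 + (3 - 1*(-5))) = 9/(-4 + (3 + 5)) = 9/(-4 + 8) = 9/4)
(I(X(18), -258) + n(-279)) + t(366) = (482 + 9/4) + 366² = 1937/4 + 133956 = 537761/4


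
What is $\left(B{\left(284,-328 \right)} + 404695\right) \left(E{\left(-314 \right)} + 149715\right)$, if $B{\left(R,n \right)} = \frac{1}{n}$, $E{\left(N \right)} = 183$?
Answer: $\frac{9948727187091}{164} \approx 6.0663 \cdot 10^{10}$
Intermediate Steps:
$\left(B{\left(284,-328 \right)} + 404695\right) \left(E{\left(-314 \right)} + 149715\right) = \left(\frac{1}{-328} + 404695\right) \left(183 + 149715\right) = \left(- \frac{1}{328} + 404695\right) 149898 = \frac{132739959}{328} \cdot 149898 = \frac{9948727187091}{164}$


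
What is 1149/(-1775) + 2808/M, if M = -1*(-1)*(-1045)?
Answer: -1236981/370975 ≈ -3.3344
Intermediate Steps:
M = -1045 (M = 1*(-1045) = -1045)
1149/(-1775) + 2808/M = 1149/(-1775) + 2808/(-1045) = 1149*(-1/1775) + 2808*(-1/1045) = -1149/1775 - 2808/1045 = -1236981/370975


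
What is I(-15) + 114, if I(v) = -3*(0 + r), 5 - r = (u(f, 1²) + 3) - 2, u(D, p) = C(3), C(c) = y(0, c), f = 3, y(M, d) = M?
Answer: 102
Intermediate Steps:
C(c) = 0
u(D, p) = 0
r = 4 (r = 5 - ((0 + 3) - 2) = 5 - (3 - 2) = 5 - 1*1 = 5 - 1 = 4)
I(v) = -12 (I(v) = -3*(0 + 4) = -3*4 = -12)
I(-15) + 114 = -12 + 114 = 102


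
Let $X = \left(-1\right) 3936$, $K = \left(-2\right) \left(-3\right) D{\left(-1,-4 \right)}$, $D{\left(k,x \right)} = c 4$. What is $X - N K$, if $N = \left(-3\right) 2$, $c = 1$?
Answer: $-3792$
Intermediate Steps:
$N = -6$
$D{\left(k,x \right)} = 4$ ($D{\left(k,x \right)} = 1 \cdot 4 = 4$)
$K = 24$ ($K = \left(-2\right) \left(-3\right) 4 = 6 \cdot 4 = 24$)
$X = -3936$
$X - N K = -3936 - \left(-6\right) 24 = -3936 - -144 = -3936 + 144 = -3792$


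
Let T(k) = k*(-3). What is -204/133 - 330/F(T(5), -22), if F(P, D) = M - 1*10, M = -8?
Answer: 6703/399 ≈ 16.799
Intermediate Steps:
T(k) = -3*k
F(P, D) = -18 (F(P, D) = -8 - 1*10 = -8 - 10 = -18)
-204/133 - 330/F(T(5), -22) = -204/133 - 330/(-18) = -204*1/133 - 330*(-1/18) = -204/133 + 55/3 = 6703/399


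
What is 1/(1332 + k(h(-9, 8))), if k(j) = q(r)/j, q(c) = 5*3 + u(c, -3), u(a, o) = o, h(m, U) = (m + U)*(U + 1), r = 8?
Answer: 3/3992 ≈ 0.00075150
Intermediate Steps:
h(m, U) = (1 + U)*(U + m) (h(m, U) = (U + m)*(1 + U) = (1 + U)*(U + m))
q(c) = 12 (q(c) = 5*3 - 3 = 15 - 3 = 12)
k(j) = 12/j
1/(1332 + k(h(-9, 8))) = 1/(1332 + 12/(8 - 9 + 8² + 8*(-9))) = 1/(1332 + 12/(8 - 9 + 64 - 72)) = 1/(1332 + 12/(-9)) = 1/(1332 + 12*(-⅑)) = 1/(1332 - 4/3) = 1/(3992/3) = 3/3992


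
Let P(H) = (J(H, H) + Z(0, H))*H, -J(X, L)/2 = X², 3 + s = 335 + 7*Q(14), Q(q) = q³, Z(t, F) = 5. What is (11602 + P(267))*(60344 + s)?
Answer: -3040016694876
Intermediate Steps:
s = 19540 (s = -3 + (335 + 7*14³) = -3 + (335 + 7*2744) = -3 + (335 + 19208) = -3 + 19543 = 19540)
J(X, L) = -2*X²
P(H) = H*(5 - 2*H²) (P(H) = (-2*H² + 5)*H = (5 - 2*H²)*H = H*(5 - 2*H²))
(11602 + P(267))*(60344 + s) = (11602 + 267*(5 - 2*267²))*(60344 + 19540) = (11602 + 267*(5 - 2*71289))*79884 = (11602 + 267*(5 - 142578))*79884 = (11602 + 267*(-142573))*79884 = (11602 - 38066991)*79884 = -38055389*79884 = -3040016694876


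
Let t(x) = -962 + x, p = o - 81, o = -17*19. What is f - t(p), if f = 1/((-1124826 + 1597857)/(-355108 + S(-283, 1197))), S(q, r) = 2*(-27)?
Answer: 2076544/1521 ≈ 1365.3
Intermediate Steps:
S(q, r) = -54
o = -323
p = -404 (p = -323 - 81 = -404)
f = -1142/1521 (f = 1/((-1124826 + 1597857)/(-355108 - 54)) = 1/(473031/(-355162)) = 1/(473031*(-1/355162)) = 1/(-1521/1142) = -1142/1521 ≈ -0.75082)
f - t(p) = -1142/1521 - (-962 - 404) = -1142/1521 - 1*(-1366) = -1142/1521 + 1366 = 2076544/1521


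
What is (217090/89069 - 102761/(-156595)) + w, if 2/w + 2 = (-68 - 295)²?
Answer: 5685514108770363/1837854499167185 ≈ 3.0936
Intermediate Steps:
w = 2/131767 (w = 2/(-2 + (-68 - 295)²) = 2/(-2 + (-363)²) = 2/(-2 + 131769) = 2/131767 ≈ 1.5178e-5)
(217090/89069 - 102761/(-156595)) + w = (217090/89069 - 102761/(-156595)) + 2/131767 = (217090*(1/89069) - 102761*(-1/156595)) + 2/131767 = (217090/89069 + 102761/156595) + 2/131767 = 43148028059/13947760055 + 2/131767 = 5685514108770363/1837854499167185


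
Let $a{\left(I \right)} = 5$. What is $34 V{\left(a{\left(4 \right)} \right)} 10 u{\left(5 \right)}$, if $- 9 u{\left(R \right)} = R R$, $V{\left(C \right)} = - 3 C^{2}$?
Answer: $\frac{212500}{3} \approx 70833.0$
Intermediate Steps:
$u{\left(R \right)} = - \frac{R^{2}}{9}$ ($u{\left(R \right)} = - \frac{R R}{9} = - \frac{R^{2}}{9}$)
$34 V{\left(a{\left(4 \right)} \right)} 10 u{\left(5 \right)} = 34 \left(- 3 \cdot 5^{2}\right) 10 \left(- \frac{5^{2}}{9}\right) = 34 \left(\left(-3\right) 25\right) 10 \left(\left(- \frac{1}{9}\right) 25\right) = 34 \left(-75\right) 10 \left(- \frac{25}{9}\right) = \left(-2550\right) \left(- \frac{250}{9}\right) = \frac{212500}{3}$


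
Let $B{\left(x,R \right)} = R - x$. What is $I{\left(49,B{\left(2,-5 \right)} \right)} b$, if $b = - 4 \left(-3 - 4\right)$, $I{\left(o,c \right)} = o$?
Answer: $1372$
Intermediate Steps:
$b = 28$ ($b = \left(-4\right) \left(-7\right) = 28$)
$I{\left(49,B{\left(2,-5 \right)} \right)} b = 49 \cdot 28 = 1372$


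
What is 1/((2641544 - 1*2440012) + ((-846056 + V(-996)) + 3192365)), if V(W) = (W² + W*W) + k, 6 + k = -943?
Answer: 1/4530924 ≈ 2.2071e-7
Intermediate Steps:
k = -949 (k = -6 - 943 = -949)
V(W) = -949 + 2*W² (V(W) = (W² + W*W) - 949 = (W² + W²) - 949 = 2*W² - 949 = -949 + 2*W²)
1/((2641544 - 1*2440012) + ((-846056 + V(-996)) + 3192365)) = 1/((2641544 - 1*2440012) + ((-846056 + (-949 + 2*(-996)²)) + 3192365)) = 1/((2641544 - 2440012) + ((-846056 + (-949 + 2*992016)) + 3192365)) = 1/(201532 + ((-846056 + (-949 + 1984032)) + 3192365)) = 1/(201532 + ((-846056 + 1983083) + 3192365)) = 1/(201532 + (1137027 + 3192365)) = 1/(201532 + 4329392) = 1/4530924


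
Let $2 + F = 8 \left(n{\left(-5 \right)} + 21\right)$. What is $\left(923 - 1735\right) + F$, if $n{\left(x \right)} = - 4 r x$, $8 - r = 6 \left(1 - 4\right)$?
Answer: $3514$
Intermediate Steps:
$r = 26$ ($r = 8 - 6 \left(1 - 4\right) = 8 - 6 \left(-3\right) = 8 - -18 = 8 + 18 = 26$)
$n{\left(x \right)} = - 104 x$ ($n{\left(x \right)} = \left(-4\right) 26 x = - 104 x$)
$F = 4326$ ($F = -2 + 8 \left(\left(-104\right) \left(-5\right) + 21\right) = -2 + 8 \left(520 + 21\right) = -2 + 8 \cdot 541 = -2 + 4328 = 4326$)
$\left(923 - 1735\right) + F = \left(923 - 1735\right) + 4326 = -812 + 4326 = 3514$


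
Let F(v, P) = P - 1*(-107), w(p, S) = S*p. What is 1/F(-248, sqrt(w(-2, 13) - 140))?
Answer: 107/11615 - I*sqrt(166)/11615 ≈ 0.0092122 - 0.0011093*I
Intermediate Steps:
F(v, P) = 107 + P (F(v, P) = P + 107 = 107 + P)
1/F(-248, sqrt(w(-2, 13) - 140)) = 1/(107 + sqrt(13*(-2) - 140)) = 1/(107 + sqrt(-26 - 140)) = 1/(107 + sqrt(-166)) = 1/(107 + I*sqrt(166))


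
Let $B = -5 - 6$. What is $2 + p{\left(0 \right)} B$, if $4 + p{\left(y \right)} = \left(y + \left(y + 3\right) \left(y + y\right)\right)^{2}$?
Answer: $46$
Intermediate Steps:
$B = -11$ ($B = -5 - 6 = -11$)
$p{\left(y \right)} = -4 + \left(y + 2 y \left(3 + y\right)\right)^{2}$ ($p{\left(y \right)} = -4 + \left(y + \left(y + 3\right) \left(y + y\right)\right)^{2} = -4 + \left(y + \left(3 + y\right) 2 y\right)^{2} = -4 + \left(y + 2 y \left(3 + y\right)\right)^{2}$)
$2 + p{\left(0 \right)} B = 2 + \left(-4 + 0^{2} \left(7 + 2 \cdot 0\right)^{2}\right) \left(-11\right) = 2 + \left(-4 + 0 \left(7 + 0\right)^{2}\right) \left(-11\right) = 2 + \left(-4 + 0 \cdot 7^{2}\right) \left(-11\right) = 2 + \left(-4 + 0 \cdot 49\right) \left(-11\right) = 2 + \left(-4 + 0\right) \left(-11\right) = 2 - -44 = 2 + 44 = 46$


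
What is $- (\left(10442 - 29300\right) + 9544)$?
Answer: $9314$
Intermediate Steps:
$- (\left(10442 - 29300\right) + 9544) = - (-18858 + 9544) = \left(-1\right) \left(-9314\right) = 9314$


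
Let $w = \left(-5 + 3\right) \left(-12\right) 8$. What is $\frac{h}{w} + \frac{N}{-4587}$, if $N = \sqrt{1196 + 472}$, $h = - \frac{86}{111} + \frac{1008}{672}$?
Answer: $\frac{161}{42624} - \frac{2 \sqrt{417}}{4587} \approx -0.0051265$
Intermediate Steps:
$h = \frac{161}{222}$ ($h = \left(-86\right) \frac{1}{111} + 1008 \cdot \frac{1}{672} = - \frac{86}{111} + \frac{3}{2} = \frac{161}{222} \approx 0.72523$)
$w = 192$ ($w = \left(-2\right) \left(-12\right) 8 = 24 \cdot 8 = 192$)
$N = 2 \sqrt{417}$ ($N = \sqrt{1668} = 2 \sqrt{417} \approx 40.841$)
$\frac{h}{w} + \frac{N}{-4587} = \frac{161}{222 \cdot 192} + \frac{2 \sqrt{417}}{-4587} = \frac{161}{222} \cdot \frac{1}{192} + 2 \sqrt{417} \left(- \frac{1}{4587}\right) = \frac{161}{42624} - \frac{2 \sqrt{417}}{4587}$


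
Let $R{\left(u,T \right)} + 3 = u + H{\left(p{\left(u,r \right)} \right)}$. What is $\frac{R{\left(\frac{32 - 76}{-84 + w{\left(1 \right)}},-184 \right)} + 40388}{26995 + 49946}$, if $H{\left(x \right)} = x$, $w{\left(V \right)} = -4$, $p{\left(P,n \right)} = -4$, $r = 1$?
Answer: $\frac{26921}{51294} \approx 0.52484$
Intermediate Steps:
$R{\left(u,T \right)} = -7 + u$ ($R{\left(u,T \right)} = -3 + \left(u - 4\right) = -3 + \left(-4 + u\right) = -7 + u$)
$\frac{R{\left(\frac{32 - 76}{-84 + w{\left(1 \right)}},-184 \right)} + 40388}{26995 + 49946} = \frac{\left(-7 + \frac{32 - 76}{-84 - 4}\right) + 40388}{26995 + 49946} = \frac{\left(-7 - \frac{44}{-88}\right) + 40388}{76941} = \left(\left(-7 - - \frac{1}{2}\right) + 40388\right) \frac{1}{76941} = \left(\left(-7 + \frac{1}{2}\right) + 40388\right) \frac{1}{76941} = \left(- \frac{13}{2} + 40388\right) \frac{1}{76941} = \frac{80763}{2} \cdot \frac{1}{76941} = \frac{26921}{51294}$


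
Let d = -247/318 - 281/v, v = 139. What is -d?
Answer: 123691/44202 ≈ 2.7983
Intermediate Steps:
d = -123691/44202 (d = -247/318 - 281/139 = -123691/44202 ≈ -2.7983)
-d = -1*(-123691/44202) = 123691/44202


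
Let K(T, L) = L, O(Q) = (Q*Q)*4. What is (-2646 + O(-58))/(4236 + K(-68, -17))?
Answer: 10810/4219 ≈ 2.5622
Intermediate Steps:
O(Q) = 4*Q**2 (O(Q) = Q**2*4 = 4*Q**2)
(-2646 + O(-58))/(4236 + K(-68, -17)) = (-2646 + 4*(-58)**2)/(4236 - 17) = (-2646 + 4*3364)/4219 = (-2646 + 13456)*(1/4219) = 10810*(1/4219) = 10810/4219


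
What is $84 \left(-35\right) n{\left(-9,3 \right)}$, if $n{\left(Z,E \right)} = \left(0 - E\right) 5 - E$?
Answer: $52920$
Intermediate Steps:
$n{\left(Z,E \right)} = - 6 E$ ($n{\left(Z,E \right)} = - E 5 - E = - 5 E - E = - 6 E$)
$84 \left(-35\right) n{\left(-9,3 \right)} = 84 \left(-35\right) \left(\left(-6\right) 3\right) = \left(-2940\right) \left(-18\right) = 52920$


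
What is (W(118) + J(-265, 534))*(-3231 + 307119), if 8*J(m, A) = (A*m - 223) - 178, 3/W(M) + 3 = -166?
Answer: -70078276326/13 ≈ -5.3906e+9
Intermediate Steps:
W(M) = -3/169 (W(M) = 3/(-3 - 166) = 3/(-169) = 3*(-1/169) = -3/169)
J(m, A) = -401/8 + A*m/8 (J(m, A) = ((A*m - 223) - 178)/8 = ((-223 + A*m) - 178)/8 = (-401 + A*m)/8 = -401/8 + A*m/8)
(W(118) + J(-265, 534))*(-3231 + 307119) = (-3/169 + (-401/8 + (1/8)*534*(-265)))*(-3231 + 307119) = (-3/169 + (-401/8 - 70755/4))*303888 = (-3/169 - 141911/8)*303888 = -23982983/1352*303888 = -70078276326/13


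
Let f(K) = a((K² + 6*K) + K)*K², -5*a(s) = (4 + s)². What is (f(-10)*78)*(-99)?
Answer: 178532640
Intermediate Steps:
a(s) = -(4 + s)²/5
f(K) = -K²*(4 + K² + 7*K)²/5 (f(K) = (-(4 + ((K² + 6*K) + K))²/5)*K² = (-(4 + (K² + 7*K))²/5)*K² = (-(4 + K² + 7*K)²/5)*K² = -K²*(4 + K² + 7*K)²/5)
(f(-10)*78)*(-99) = (-⅕*(-10)²*(4 - 10*(7 - 10))²*78)*(-99) = (-⅕*100*(4 - 10*(-3))²*78)*(-99) = (-⅕*100*(4 + 30)²*78)*(-99) = (-⅕*100*34²*78)*(-99) = (-⅕*100*1156*78)*(-99) = -23120*78*(-99) = -1803360*(-99) = 178532640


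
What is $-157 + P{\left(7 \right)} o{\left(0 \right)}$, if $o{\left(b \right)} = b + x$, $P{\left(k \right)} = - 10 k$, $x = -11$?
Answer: $613$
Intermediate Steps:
$o{\left(b \right)} = -11 + b$ ($o{\left(b \right)} = b - 11 = -11 + b$)
$-157 + P{\left(7 \right)} o{\left(0 \right)} = -157 + \left(-10\right) 7 \left(-11 + 0\right) = -157 - -770 = -157 + 770 = 613$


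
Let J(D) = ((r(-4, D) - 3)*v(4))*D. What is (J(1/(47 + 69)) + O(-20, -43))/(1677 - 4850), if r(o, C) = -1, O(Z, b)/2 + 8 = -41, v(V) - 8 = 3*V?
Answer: 2862/92017 ≈ 0.031103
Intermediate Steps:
v(V) = 8 + 3*V
O(Z, b) = -98 (O(Z, b) = -16 + 2*(-41) = -16 - 82 = -98)
J(D) = -80*D (J(D) = ((-1 - 3)*(8 + 3*4))*D = (-4*(8 + 12))*D = (-4*20)*D = -80*D)
(J(1/(47 + 69)) + O(-20, -43))/(1677 - 4850) = (-80/(47 + 69) - 98)/(1677 - 4850) = (-80/116 - 98)/(-3173) = (-80*1/116 - 98)*(-1/3173) = (-20/29 - 98)*(-1/3173) = -2862/29*(-1/3173) = 2862/92017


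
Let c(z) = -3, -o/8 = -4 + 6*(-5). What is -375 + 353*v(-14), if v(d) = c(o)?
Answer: -1434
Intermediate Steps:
o = 272 (o = -8*(-4 + 6*(-5)) = -8*(-4 - 30) = -8*(-34) = 272)
v(d) = -3
-375 + 353*v(-14) = -375 + 353*(-3) = -375 - 1059 = -1434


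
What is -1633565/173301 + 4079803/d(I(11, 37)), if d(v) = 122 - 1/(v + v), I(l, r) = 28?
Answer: 13194247246951/394606377 ≈ 33437.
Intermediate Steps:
d(v) = 122 - 1/(2*v)
-1633565/173301 + 4079803/d(I(11, 37)) = -1633565/173301 + 4079803/(122 - ½/28) = -1633565*1/173301 + 4079803/(122 - ½*1/28) = -1633565/173301 + 4079803/(122 - 1/56) = -1633565/173301 + 4079803/(6831/56) = -1633565/173301 + 4079803*(56/6831) = -1633565/173301 + 228468968/6831 = 13194247246951/394606377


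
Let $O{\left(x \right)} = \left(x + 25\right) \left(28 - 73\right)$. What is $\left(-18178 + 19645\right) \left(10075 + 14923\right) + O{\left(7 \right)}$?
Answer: $36670626$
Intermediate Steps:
$O{\left(x \right)} = -1125 - 45 x$ ($O{\left(x \right)} = \left(25 + x\right) \left(-45\right) = -1125 - 45 x$)
$\left(-18178 + 19645\right) \left(10075 + 14923\right) + O{\left(7 \right)} = \left(-18178 + 19645\right) \left(10075 + 14923\right) - 1440 = 1467 \cdot 24998 - 1440 = 36672066 - 1440 = 36670626$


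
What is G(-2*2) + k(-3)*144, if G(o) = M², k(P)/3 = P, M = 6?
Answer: -1260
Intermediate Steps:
k(P) = 3*P
G(o) = 36 (G(o) = 6² = 36)
G(-2*2) + k(-3)*144 = 36 + (3*(-3))*144 = 36 - 9*144 = 36 - 1296 = -1260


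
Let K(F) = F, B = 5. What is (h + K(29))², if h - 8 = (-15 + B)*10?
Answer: 3969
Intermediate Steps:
h = -92 (h = 8 + (-15 + 5)*10 = 8 - 10*10 = 8 - 100 = -92)
(h + K(29))² = (-92 + 29)² = (-63)² = 3969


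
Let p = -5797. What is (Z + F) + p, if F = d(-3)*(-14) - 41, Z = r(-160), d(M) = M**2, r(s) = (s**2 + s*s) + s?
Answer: 45076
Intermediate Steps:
r(s) = s + 2*s**2 (r(s) = (s**2 + s**2) + s = 2*s**2 + s = s + 2*s**2)
Z = 51040 (Z = -160*(1 + 2*(-160)) = -160*(1 - 320) = -160*(-319) = 51040)
F = -167 (F = (-3)**2*(-14) - 41 = 9*(-14) - 41 = -126 - 41 = -167)
(Z + F) + p = (51040 - 167) - 5797 = 50873 - 5797 = 45076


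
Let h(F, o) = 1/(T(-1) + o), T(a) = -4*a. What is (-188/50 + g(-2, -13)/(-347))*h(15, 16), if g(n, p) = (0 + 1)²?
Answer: -32643/173500 ≈ -0.18814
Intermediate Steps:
g(n, p) = 1 (g(n, p) = 1² = 1)
h(F, o) = 1/(4 + o) (h(F, o) = 1/(-4*(-1) + o) = 1/(4 + o))
(-188/50 + g(-2, -13)/(-347))*h(15, 16) = (-188/50 + 1/(-347))/(4 + 16) = (-188*1/50 + 1*(-1/347))/20 = (-94/25 - 1/347)*(1/20) = -32643/8675*1/20 = -32643/173500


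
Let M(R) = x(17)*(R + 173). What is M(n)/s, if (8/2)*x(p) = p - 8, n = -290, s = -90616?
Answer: 1053/362464 ≈ 0.0029051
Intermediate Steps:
x(p) = -2 + p/4 (x(p) = (p - 8)/4 = (-8 + p)/4 = -2 + p/4)
M(R) = 1557/4 + 9*R/4 (M(R) = (-2 + (¼)*17)*(R + 173) = (-2 + 17/4)*(173 + R) = 9*(173 + R)/4 = 1557/4 + 9*R/4)
M(n)/s = (1557/4 + (9/4)*(-290))/(-90616) = (1557/4 - 1305/2)*(-1/90616) = -1053/4*(-1/90616) = 1053/362464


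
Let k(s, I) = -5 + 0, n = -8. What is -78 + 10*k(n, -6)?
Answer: -128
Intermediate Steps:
k(s, I) = -5
-78 + 10*k(n, -6) = -78 + 10*(-5) = -78 - 50 = -128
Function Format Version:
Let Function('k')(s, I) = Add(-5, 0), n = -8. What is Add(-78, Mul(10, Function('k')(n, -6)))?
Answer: -128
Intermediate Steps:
Function('k')(s, I) = -5
Add(-78, Mul(10, Function('k')(n, -6))) = Add(-78, Mul(10, -5)) = Add(-78, -50) = -128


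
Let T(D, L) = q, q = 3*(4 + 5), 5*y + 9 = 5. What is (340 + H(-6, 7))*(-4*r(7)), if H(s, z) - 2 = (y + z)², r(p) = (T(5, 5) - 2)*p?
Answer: -266308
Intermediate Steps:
y = -⅘ (y = -9/5 + (⅕)*5 = -9/5 + 1 = -⅘ ≈ -0.80000)
q = 27 (q = 3*9 = 27)
T(D, L) = 27
r(p) = 25*p (r(p) = (27 - 2)*p = 25*p)
H(s, z) = 2 + (-⅘ + z)²
(340 + H(-6, 7))*(-4*r(7)) = (340 + (2 + (-4 + 5*7)²/25))*(-100*7) = (340 + (2 + (-4 + 35)²/25))*(-4*175) = (340 + (2 + (1/25)*31²))*(-700) = (340 + (2 + (1/25)*961))*(-700) = (340 + (2 + 961/25))*(-700) = (340 + 1011/25)*(-700) = (9511/25)*(-700) = -266308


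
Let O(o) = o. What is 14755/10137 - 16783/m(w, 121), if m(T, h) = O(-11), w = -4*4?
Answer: 170291576/111507 ≈ 1527.2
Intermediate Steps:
w = -16
m(T, h) = -11
14755/10137 - 16783/m(w, 121) = 14755/10137 - 16783/(-11) = 14755*(1/10137) - 16783*(-1/11) = 14755/10137 + 16783/11 = 170291576/111507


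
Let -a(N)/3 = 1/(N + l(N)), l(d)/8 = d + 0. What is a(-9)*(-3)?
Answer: -1/9 ≈ -0.11111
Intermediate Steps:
l(d) = 8*d (l(d) = 8*(d + 0) = 8*d)
a(N) = -1/(3*N) (a(N) = -3/(N + 8*N) = -3*1/(9*N) = -1/(3*N))
a(-9)*(-3) = -1/3/(-9)*(-3) = -1/3*(-1/9)*(-3) = (1/27)*(-3) = -1/9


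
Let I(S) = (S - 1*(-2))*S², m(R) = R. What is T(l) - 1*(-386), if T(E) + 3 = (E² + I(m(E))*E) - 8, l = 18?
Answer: 117339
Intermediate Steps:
I(S) = S²*(2 + S) (I(S) = (S + 2)*S² = (2 + S)*S² = S²*(2 + S))
T(E) = -11 + E² + E³*(2 + E) (T(E) = -3 + ((E² + (E²*(2 + E))*E) - 8) = -3 + ((E² + E³*(2 + E)) - 8) = -3 + (-8 + E² + E³*(2 + E)) = -11 + E² + E³*(2 + E))
T(l) - 1*(-386) = (-11 + 18² + 18³*(2 + 18)) - 1*(-386) = (-11 + 324 + 5832*20) + 386 = (-11 + 324 + 116640) + 386 = 116953 + 386 = 117339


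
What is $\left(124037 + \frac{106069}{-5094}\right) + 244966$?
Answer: $\frac{1879595213}{5094} \approx 3.6898 \cdot 10^{5}$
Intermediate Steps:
$\left(124037 + \frac{106069}{-5094}\right) + 244966 = \left(124037 + 106069 \left(- \frac{1}{5094}\right)\right) + 244966 = \left(124037 - \frac{106069}{5094}\right) + 244966 = \frac{631738409}{5094} + 244966 = \frac{1879595213}{5094}$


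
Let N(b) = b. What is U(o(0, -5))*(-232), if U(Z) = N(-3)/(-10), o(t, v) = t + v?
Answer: -348/5 ≈ -69.600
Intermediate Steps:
U(Z) = 3/10 (U(Z) = -3/(-10) = -3*(-⅒) = 3/10)
U(o(0, -5))*(-232) = (3/10)*(-232) = -348/5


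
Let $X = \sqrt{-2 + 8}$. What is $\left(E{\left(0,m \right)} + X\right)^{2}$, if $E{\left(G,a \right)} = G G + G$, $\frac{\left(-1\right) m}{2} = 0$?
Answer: $6$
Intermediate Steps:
$m = 0$ ($m = \left(-2\right) 0 = 0$)
$E{\left(G,a \right)} = G + G^{2}$ ($E{\left(G,a \right)} = G^{2} + G = G + G^{2}$)
$X = \sqrt{6} \approx 2.4495$
$\left(E{\left(0,m \right)} + X\right)^{2} = \left(0 \left(1 + 0\right) + \sqrt{6}\right)^{2} = \left(0 \cdot 1 + \sqrt{6}\right)^{2} = \left(0 + \sqrt{6}\right)^{2} = \left(\sqrt{6}\right)^{2} = 6$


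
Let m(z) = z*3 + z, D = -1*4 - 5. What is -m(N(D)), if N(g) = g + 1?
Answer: 32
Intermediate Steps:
D = -9 (D = -4 - 5 = -9)
N(g) = 1 + g
m(z) = 4*z (m(z) = 3*z + z = 4*z)
-m(N(D)) = -4*(1 - 9) = -4*(-8) = -1*(-32) = 32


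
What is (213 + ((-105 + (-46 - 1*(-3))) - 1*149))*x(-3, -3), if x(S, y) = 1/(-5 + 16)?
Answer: -84/11 ≈ -7.6364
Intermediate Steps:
x(S, y) = 1/11
(213 + ((-105 + (-46 - 1*(-3))) - 1*149))*x(-3, -3) = (213 + ((-105 + (-46 - 1*(-3))) - 1*149))*(1/11) = (213 + ((-105 + (-46 + 3)) - 149))*(1/11) = (213 + ((-105 - 43) - 149))*(1/11) = (213 + (-148 - 149))*(1/11) = (213 - 297)*(1/11) = -84*1/11 = -84/11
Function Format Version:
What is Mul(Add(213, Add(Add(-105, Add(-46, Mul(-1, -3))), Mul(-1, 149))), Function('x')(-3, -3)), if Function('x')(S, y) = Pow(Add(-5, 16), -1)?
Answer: Rational(-84, 11) ≈ -7.6364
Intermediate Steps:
Function('x')(S, y) = Rational(1, 11) (Function('x')(S, y) = Pow(11, -1) = Rational(1, 11))
Mul(Add(213, Add(Add(-105, Add(-46, Mul(-1, -3))), Mul(-1, 149))), Function('x')(-3, -3)) = Mul(Add(213, Add(Add(-105, Add(-46, Mul(-1, -3))), Mul(-1, 149))), Rational(1, 11)) = Mul(Add(213, Add(Add(-105, Add(-46, 3)), -149)), Rational(1, 11)) = Mul(Add(213, Add(Add(-105, -43), -149)), Rational(1, 11)) = Mul(Add(213, Add(-148, -149)), Rational(1, 11)) = Mul(Add(213, -297), Rational(1, 11)) = Mul(-84, Rational(1, 11)) = Rational(-84, 11)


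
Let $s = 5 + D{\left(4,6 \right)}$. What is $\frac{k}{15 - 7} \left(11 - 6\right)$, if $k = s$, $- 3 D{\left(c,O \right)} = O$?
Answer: $\frac{15}{8} \approx 1.875$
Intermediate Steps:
$D{\left(c,O \right)} = - \frac{O}{3}$
$s = 3$ ($s = 5 - 2 = 3$)
$k = 3$
$\frac{k}{15 - 7} \left(11 - 6\right) = \frac{1}{15 - 7} \cdot 3 \left(11 - 6\right) = \frac{1}{8} \cdot 3 \left(11 - 6\right) = \frac{1}{8} \cdot 3 \cdot 5 = \frac{3}{8} \cdot 5 = \frac{15}{8}$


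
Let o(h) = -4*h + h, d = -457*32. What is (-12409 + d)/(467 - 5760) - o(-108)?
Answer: -1687899/5293 ≈ -318.89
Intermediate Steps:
d = -14624
o(h) = -3*h
(-12409 + d)/(467 - 5760) - o(-108) = (-12409 - 14624)/(467 - 5760) - (-3)*(-108) = -27033/(-5293) - 1*324 = -27033*(-1/5293) - 324 = 27033/5293 - 324 = -1687899/5293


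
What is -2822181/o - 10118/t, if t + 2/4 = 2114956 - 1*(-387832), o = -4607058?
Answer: 4677803411129/7686991449450 ≈ 0.60853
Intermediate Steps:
t = 5005575/2 (t = -½ + (2114956 - 1*(-387832)) = -½ + (2114956 + 387832) = -½ + 2502788 = 5005575/2 ≈ 2.5028e+6)
-2822181/o - 10118/t = -2822181/(-4607058) - 10118/5005575/2 = -2822181*(-1/4607058) - 10118*2/5005575 = 940727/1535686 - 20236/5005575 = 4677803411129/7686991449450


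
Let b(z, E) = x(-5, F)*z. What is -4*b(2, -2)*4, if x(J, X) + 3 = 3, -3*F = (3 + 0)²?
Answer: 0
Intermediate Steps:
F = -3 (F = -(3 + 0)²/3 = -⅓*3² = -⅓*9 = -3)
x(J, X) = 0 (x(J, X) = -3 + 3 = 0)
b(z, E) = 0 (b(z, E) = 0*z = 0)
-4*b(2, -2)*4 = -4*0*4 = 0*4 = 0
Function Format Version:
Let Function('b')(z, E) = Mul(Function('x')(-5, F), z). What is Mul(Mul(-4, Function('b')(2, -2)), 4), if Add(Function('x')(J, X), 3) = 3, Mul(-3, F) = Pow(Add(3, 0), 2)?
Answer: 0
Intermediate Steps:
F = -3 (F = Mul(Rational(-1, 3), Pow(Add(3, 0), 2)) = Mul(Rational(-1, 3), Pow(3, 2)) = Mul(Rational(-1, 3), 9) = -3)
Function('x')(J, X) = 0 (Function('x')(J, X) = Add(-3, 3) = 0)
Function('b')(z, E) = 0 (Function('b')(z, E) = Mul(0, z) = 0)
Mul(Mul(-4, Function('b')(2, -2)), 4) = Mul(Mul(-4, 0), 4) = Mul(0, 4) = 0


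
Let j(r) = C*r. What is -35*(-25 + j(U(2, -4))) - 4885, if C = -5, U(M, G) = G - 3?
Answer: -5235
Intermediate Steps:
U(M, G) = -3 + G
j(r) = -5*r
-35*(-25 + j(U(2, -4))) - 4885 = -35*(-25 - 5*(-3 - 4)) - 4885 = -35*(-25 - 5*(-7)) - 4885 = -35*(-25 + 35) - 4885 = -35*10 - 4885 = -350 - 4885 = -5235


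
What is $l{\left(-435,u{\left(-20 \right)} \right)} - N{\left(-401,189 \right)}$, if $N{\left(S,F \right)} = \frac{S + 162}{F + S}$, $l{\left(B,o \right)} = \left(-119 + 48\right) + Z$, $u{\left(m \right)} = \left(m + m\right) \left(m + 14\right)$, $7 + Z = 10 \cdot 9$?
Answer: $\frac{2305}{212} \approx 10.873$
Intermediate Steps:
$Z = 83$ ($Z = -7 + 10 \cdot 9 = -7 + 90 = 83$)
$u{\left(m \right)} = 2 m \left(14 + m\right)$
$l{\left(B,o \right)} = 12$ ($l{\left(B,o \right)} = \left(-119 + 48\right) + 83 = -71 + 83 = 12$)
$N{\left(S,F \right)} = \frac{162 + S}{F + S}$
$l{\left(-435,u{\left(-20 \right)} \right)} - N{\left(-401,189 \right)} = 12 - \frac{162 - 401}{189 - 401} = 12 - \frac{1}{-212} \left(-239\right) = 12 - \left(- \frac{1}{212}\right) \left(-239\right) = 12 - \frac{239}{212} = \frac{2305}{212}$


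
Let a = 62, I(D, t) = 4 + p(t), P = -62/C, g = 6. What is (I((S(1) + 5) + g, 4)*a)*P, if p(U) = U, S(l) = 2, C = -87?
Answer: 30752/87 ≈ 353.47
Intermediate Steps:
P = 62/87 (P = -62/(-87) = -62*(-1)/87 = -1*(-62/87) = 62/87 ≈ 0.71264)
I(D, t) = 4 + t
(I((S(1) + 5) + g, 4)*a)*P = ((4 + 4)*62)*(62/87) = (8*62)*(62/87) = 496*(62/87) = 30752/87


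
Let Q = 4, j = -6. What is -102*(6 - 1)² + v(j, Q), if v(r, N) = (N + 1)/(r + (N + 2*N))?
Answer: -15295/6 ≈ -2549.2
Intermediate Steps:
v(r, N) = (1 + N)/(r + 3*N)
-102*(6 - 1)² + v(j, Q) = -102*(6 - 1)² + (1 + 4)/(-6 + 3*4) = -102*5² + 5/(-6 + 12) = -102*25 + 5/6 = -2550 + (⅙)*5 = -2550 + ⅚ = -15295/6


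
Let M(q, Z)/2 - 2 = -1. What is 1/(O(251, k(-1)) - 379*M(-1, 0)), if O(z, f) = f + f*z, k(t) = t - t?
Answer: -1/758 ≈ -0.0013193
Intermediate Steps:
k(t) = 0
M(q, Z) = 2 (M(q, Z) = 4 + 2*(-1) = 4 - 2 = 2)
1/(O(251, k(-1)) - 379*M(-1, 0)) = 1/(0*(1 + 251) - 379*2) = 1/(0*252 - 758) = 1/(0 - 758) = 1/(-758) = -1/758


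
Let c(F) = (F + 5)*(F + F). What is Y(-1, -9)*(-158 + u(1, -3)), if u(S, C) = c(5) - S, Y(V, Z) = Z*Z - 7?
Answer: -4366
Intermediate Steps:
c(F) = 2*F*(5 + F) (c(F) = (5 + F)*(2*F) = 2*F*(5 + F))
Y(V, Z) = -7 + Z**2 (Y(V, Z) = Z**2 - 7 = -7 + Z**2)
u(S, C) = 100 - S (u(S, C) = 2*5*(5 + 5) - S = 2*5*10 - S = 100 - S)
Y(-1, -9)*(-158 + u(1, -3)) = (-7 + (-9)**2)*(-158 + (100 - 1*1)) = (-7 + 81)*(-158 + (100 - 1)) = 74*(-158 + 99) = 74*(-59) = -4366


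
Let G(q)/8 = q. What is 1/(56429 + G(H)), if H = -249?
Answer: 1/54437 ≈ 1.8370e-5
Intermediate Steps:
G(q) = 8*q
1/(56429 + G(H)) = 1/(56429 + 8*(-249)) = 1/(56429 - 1992) = 1/54437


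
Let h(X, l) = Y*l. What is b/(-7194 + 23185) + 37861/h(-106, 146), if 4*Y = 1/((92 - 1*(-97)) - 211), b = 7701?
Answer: -26638588871/1167343 ≈ -22820.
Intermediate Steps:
Y = -1/88 (Y = 1/(4*((92 - 1*(-97)) - 211)) = 1/(4*((92 + 97) - 211)) = 1/(4*(189 - 211)) = (¼)/(-22) = (¼)*(-1/22) = -1/88 ≈ -0.011364)
h(X, l) = -l/88
b/(-7194 + 23185) + 37861/h(-106, 146) = 7701/(-7194 + 23185) + 37861/((-1/88*146)) = 7701/15991 + 37861/(-73/44) = 7701*(1/15991) + 37861*(-44/73) = 7701/15991 - 1665884/73 = -26638588871/1167343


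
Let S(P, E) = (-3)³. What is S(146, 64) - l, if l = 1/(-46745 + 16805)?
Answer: -808379/29940 ≈ -27.000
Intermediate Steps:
S(P, E) = -27
l = -1/29940 (l = 1/(-29940) = -1/29940 ≈ -3.3400e-5)
S(146, 64) - l = -27 - 1*(-1/29940) = -27 + 1/29940 = -808379/29940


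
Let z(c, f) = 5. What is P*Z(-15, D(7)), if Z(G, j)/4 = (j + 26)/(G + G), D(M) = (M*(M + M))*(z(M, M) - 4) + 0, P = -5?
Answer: 248/3 ≈ 82.667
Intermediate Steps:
D(M) = 2*M² (D(M) = (M*(M + M))*(5 - 4) + 0 = (M*(2*M))*1 + 0 = (2*M²)*1 + 0 = 2*M² + 0 = 2*M²)
Z(G, j) = 2*(26 + j)/G (Z(G, j) = 4*((j + 26)/(G + G)) = 4*((26 + j)/((2*G))) = 4*((26 + j)*(1/(2*G))) = 4*((26 + j)/(2*G)) = 2*(26 + j)/G)
P*Z(-15, D(7)) = -10*(26 + 2*7²)/(-15) = -10*(-1)*(26 + 2*49)/15 = -10*(-1)*(26 + 98)/15 = -10*(-1)*124/15 = -5*(-248/15) = 248/3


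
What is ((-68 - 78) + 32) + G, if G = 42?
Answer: -72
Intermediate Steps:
((-68 - 78) + 32) + G = ((-68 - 78) + 32) + 42 = (-146 + 32) + 42 = -114 + 42 = -72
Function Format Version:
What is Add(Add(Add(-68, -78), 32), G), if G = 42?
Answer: -72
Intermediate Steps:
Add(Add(Add(-68, -78), 32), G) = Add(Add(Add(-68, -78), 32), 42) = Add(Add(-146, 32), 42) = Add(-114, 42) = -72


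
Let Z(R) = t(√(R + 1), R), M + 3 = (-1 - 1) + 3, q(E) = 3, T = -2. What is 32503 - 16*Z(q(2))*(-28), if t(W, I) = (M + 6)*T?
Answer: 28919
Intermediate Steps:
M = -2 (M = -3 + ((-1 - 1) + 3) = -3 + (-2 + 3) = -3 + 1 = -2)
t(W, I) = -8 (t(W, I) = (-2 + 6)*(-2) = 4*(-2) = -8)
Z(R) = -8
32503 - 16*Z(q(2))*(-28) = 32503 - 16*(-8)*(-28) = 32503 - (-128)*(-28) = 32503 - 1*3584 = 32503 - 3584 = 28919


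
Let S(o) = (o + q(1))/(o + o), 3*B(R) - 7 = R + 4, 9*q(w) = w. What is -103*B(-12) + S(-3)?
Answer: 940/27 ≈ 34.815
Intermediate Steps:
q(w) = w/9
B(R) = 11/3 + R/3 (B(R) = 7/3 + (R + 4)/3 = 7/3 + (4 + R)/3 = 7/3 + (4/3 + R/3) = 11/3 + R/3)
S(o) = (⅑ + o)/(2*o) (S(o) = (o + (⅑)*1)/(o + o) = (o + ⅑)/((2*o)) = (⅑ + o)*(1/(2*o)) = (⅑ + o)/(2*o))
-103*B(-12) + S(-3) = -103*(11/3 + (⅓)*(-12)) + (1/18)*(1 + 9*(-3))/(-3) = -103*(11/3 - 4) + (1/18)*(-⅓)*(1 - 27) = -103*(-⅓) + (1/18)*(-⅓)*(-26) = 103/3 + 13/27 = 940/27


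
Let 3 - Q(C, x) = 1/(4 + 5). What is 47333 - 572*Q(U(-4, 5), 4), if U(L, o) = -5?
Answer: 411125/9 ≈ 45681.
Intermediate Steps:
Q(C, x) = 26/9 (Q(C, x) = 3 - 1/(4 + 5) = 3 - 1/9 = 26/9)
47333 - 572*Q(U(-4, 5), 4) = 47333 - 572*26/9 = 47333 - 1*14872/9 = 47333 - 14872/9 = 411125/9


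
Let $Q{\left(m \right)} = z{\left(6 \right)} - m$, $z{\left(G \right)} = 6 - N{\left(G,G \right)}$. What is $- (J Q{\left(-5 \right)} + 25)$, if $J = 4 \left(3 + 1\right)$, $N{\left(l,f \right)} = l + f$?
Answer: $-9$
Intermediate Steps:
$N{\left(l,f \right)} = f + l$
$z{\left(G \right)} = 6 - 2 G$ ($z{\left(G \right)} = 6 - \left(G + G\right) = 6 - 2 G$)
$Q{\left(m \right)} = -6 - m$ ($Q{\left(m \right)} = \left(6 - 12\right) - m = -6 - m$)
$J = 16$ ($J = 4 \cdot 4 = 16$)
$- (J Q{\left(-5 \right)} + 25) = - (16 \left(-6 - -5\right) + 25) = - (16 \left(-6 + 5\right) + 25) = - (16 \left(-1\right) + 25) = - (-16 + 25) = \left(-1\right) 9 = -9$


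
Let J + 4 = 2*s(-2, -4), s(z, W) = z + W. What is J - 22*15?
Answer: -346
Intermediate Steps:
s(z, W) = W + z
J = -16 (J = -4 + 2*(-4 - 2) = -4 + 2*(-6) = -4 - 12 = -16)
J - 22*15 = -16 - 22*15 = -16 - 330 = -346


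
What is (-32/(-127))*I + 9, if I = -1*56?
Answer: -649/127 ≈ -5.1102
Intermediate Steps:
I = -56
(-32/(-127))*I + 9 = -32/(-127)*(-56) + 9 = -32*(-1/127)*(-56) + 9 = (32/127)*(-56) + 9 = -1792/127 + 9 = -649/127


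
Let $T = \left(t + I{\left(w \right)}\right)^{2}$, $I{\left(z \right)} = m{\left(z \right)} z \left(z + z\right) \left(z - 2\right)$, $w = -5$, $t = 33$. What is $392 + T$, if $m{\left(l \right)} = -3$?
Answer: $1173281$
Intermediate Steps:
$I{\left(z \right)} = - 6 z^{2} \left(-2 + z\right)$ ($I{\left(z \right)} = - 3 z \left(z + z\right) \left(z - 2\right) = - 3 z 2 z \left(-2 + z\right) = - 6 z^{2} \left(-2 + z\right)$)
$T = 1172889$ ($T = \left(33 + 6 \left(-5\right)^{2} \left(2 - -5\right)\right)^{2} = \left(33 + 6 \cdot 25 \left(2 + 5\right)\right)^{2} = \left(33 + 6 \cdot 25 \cdot 7\right)^{2} = \left(33 + 1050\right)^{2} = 1083^{2} = 1172889$)
$392 + T = 392 + 1172889 = 1173281$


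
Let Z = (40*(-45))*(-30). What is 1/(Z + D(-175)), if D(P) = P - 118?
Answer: 1/53707 ≈ 1.8620e-5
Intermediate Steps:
D(P) = -118 + P
Z = 54000 (Z = -1800*(-30) = 54000)
1/(Z + D(-175)) = 1/(54000 + (-118 - 175)) = 1/(54000 - 293) = 1/53707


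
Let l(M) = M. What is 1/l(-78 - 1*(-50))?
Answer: -1/28 ≈ -0.035714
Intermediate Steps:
1/l(-78 - 1*(-50)) = 1/(-78 - 1*(-50)) = 1/(-78 + 50) = 1/(-28) = -1/28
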